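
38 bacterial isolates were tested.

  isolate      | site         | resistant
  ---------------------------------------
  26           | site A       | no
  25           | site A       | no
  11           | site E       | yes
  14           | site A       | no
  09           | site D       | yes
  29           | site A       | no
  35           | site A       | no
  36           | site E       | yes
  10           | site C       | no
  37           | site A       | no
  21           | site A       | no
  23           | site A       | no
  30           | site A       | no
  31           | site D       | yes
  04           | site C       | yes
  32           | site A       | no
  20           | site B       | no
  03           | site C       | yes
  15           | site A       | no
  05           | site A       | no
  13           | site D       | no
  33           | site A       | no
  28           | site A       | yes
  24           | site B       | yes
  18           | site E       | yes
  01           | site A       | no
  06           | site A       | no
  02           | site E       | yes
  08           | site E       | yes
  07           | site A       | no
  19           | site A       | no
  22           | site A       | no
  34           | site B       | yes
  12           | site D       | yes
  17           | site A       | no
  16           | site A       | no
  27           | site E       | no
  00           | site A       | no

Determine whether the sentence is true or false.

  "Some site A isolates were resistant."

The determiner here denotes the relation: A ∩ B ≠ ∅ (|A ∩ B| ≥ 1).
|A| = 22, |A ∩ B| = 1, |A ∖ B| = 21.
So the statement is true.

True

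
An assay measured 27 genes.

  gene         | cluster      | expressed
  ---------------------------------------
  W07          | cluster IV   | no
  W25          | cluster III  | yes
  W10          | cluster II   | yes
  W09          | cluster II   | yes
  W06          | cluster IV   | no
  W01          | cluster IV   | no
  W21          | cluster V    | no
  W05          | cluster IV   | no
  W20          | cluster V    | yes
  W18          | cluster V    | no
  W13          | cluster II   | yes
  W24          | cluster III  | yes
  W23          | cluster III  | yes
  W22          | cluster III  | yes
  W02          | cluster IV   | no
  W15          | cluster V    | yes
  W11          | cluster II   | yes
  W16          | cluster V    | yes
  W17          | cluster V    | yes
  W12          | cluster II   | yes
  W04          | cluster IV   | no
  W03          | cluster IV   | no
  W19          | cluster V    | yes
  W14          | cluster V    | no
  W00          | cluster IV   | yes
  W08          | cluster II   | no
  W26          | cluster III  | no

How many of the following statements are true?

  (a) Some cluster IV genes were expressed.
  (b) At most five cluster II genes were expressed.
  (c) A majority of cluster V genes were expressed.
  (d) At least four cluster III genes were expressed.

(a) cluster IV: |A| = 8, |A ∩ B| = 1; needs A ∩ B ≠ ∅ (|A ∩ B| ≥ 1) — true.
(b) cluster II: |A| = 6, |A ∩ B| = 5; needs |A ∩ B| ≤ 5 — true.
(c) cluster V: |A| = 8, |A ∩ B| = 5; needs |A ∩ B| > |A ∖ B| — true.
(d) cluster III: |A| = 5, |A ∩ B| = 4; needs |A ∩ B| ≥ 4 — true.

4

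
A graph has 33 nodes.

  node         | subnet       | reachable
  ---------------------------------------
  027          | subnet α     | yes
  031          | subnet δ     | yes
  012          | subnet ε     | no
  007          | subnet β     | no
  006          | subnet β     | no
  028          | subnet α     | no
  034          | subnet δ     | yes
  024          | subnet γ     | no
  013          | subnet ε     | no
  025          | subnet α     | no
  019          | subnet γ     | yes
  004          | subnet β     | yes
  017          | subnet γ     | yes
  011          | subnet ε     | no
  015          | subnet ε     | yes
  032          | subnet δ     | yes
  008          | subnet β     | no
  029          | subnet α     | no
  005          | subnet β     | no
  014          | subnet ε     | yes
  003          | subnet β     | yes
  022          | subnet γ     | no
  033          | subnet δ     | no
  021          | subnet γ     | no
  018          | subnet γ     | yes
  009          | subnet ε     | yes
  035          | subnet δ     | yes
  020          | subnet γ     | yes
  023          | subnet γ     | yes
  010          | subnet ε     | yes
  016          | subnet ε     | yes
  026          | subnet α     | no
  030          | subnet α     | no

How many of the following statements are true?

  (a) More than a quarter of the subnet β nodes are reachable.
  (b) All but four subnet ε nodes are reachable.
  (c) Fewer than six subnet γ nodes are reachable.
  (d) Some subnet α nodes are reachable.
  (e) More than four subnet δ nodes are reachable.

3

(a) subnet β: |A| = 6, |A ∩ B| = 2; needs |A ∩ B| / |A| > 1/4 — true.
(b) subnet ε: |A| = 8, |A ∩ B| = 5; needs |A ∖ B| = 4 — false.
(c) subnet γ: |A| = 8, |A ∩ B| = 5; needs |A ∩ B| < 6 — true.
(d) subnet α: |A| = 6, |A ∩ B| = 1; needs A ∩ B ≠ ∅ (|A ∩ B| ≥ 1) — true.
(e) subnet δ: |A| = 5, |A ∩ B| = 4; needs |A ∩ B| > 4 — false.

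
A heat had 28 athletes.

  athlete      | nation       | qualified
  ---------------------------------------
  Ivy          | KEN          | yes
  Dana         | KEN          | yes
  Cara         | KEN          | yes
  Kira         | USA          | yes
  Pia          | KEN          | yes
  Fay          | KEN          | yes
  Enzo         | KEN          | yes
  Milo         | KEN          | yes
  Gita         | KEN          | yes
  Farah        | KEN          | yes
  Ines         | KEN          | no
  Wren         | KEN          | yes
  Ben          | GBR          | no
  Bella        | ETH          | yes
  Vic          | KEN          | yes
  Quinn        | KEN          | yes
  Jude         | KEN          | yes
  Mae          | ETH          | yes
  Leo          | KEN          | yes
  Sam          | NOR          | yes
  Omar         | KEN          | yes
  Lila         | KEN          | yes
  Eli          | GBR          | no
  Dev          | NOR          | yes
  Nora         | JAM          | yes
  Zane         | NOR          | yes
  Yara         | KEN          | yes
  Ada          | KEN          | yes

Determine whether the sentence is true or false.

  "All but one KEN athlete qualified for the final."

True

'All but one KEN athlete qualified for the final' holds iff |A ∖ B| = 1.
|A| = 19, |A ∩ B| = 18, |A ∖ B| = 1.
|A ∖ B| = 1, so the statement is true.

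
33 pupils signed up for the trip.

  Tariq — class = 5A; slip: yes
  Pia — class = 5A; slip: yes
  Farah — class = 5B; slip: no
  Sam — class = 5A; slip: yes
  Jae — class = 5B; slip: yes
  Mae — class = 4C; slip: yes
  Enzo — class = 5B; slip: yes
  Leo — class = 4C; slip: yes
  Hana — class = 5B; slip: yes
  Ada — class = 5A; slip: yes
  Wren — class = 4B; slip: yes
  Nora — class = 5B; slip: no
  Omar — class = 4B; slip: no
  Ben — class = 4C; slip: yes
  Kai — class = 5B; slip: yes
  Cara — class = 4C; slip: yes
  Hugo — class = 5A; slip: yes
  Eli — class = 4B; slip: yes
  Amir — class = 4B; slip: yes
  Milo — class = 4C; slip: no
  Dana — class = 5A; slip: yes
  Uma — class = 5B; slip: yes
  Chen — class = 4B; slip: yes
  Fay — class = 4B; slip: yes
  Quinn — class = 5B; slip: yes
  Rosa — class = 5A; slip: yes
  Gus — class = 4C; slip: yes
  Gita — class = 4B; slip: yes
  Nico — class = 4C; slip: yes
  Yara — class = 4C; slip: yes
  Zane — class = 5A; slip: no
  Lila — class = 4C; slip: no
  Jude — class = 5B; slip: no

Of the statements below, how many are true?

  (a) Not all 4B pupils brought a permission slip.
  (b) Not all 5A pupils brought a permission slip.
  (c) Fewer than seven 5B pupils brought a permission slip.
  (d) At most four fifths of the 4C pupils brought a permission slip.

(a) 4B: |A| = 7, |A ∩ B| = 6; needs A ⊄ B (|A ∖ B| ≥ 1) — true.
(b) 5A: |A| = 8, |A ∩ B| = 7; needs A ⊄ B (|A ∖ B| ≥ 1) — true.
(c) 5B: |A| = 9, |A ∩ B| = 6; needs |A ∩ B| < 7 — true.
(d) 4C: |A| = 9, |A ∩ B| = 7; needs |A ∩ B| / |A| ≤ 4/5 — true.

4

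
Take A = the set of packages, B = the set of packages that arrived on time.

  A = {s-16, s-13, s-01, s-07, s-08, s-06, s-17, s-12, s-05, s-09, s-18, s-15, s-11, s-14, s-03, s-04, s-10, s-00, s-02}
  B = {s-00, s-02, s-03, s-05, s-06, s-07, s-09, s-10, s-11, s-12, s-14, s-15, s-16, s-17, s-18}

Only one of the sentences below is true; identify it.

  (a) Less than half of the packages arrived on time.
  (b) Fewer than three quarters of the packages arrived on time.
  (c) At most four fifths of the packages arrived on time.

|A| = 19, |A ∩ B| = 15, |A ∖ B| = 4.
(a) requires |A ∩ B| < |A ∖ B|: false.
(b) requires |A ∩ B| / |A| < 3/4: false.
(c) requires |A ∩ B| / |A| ≤ 4/5: true.

(c)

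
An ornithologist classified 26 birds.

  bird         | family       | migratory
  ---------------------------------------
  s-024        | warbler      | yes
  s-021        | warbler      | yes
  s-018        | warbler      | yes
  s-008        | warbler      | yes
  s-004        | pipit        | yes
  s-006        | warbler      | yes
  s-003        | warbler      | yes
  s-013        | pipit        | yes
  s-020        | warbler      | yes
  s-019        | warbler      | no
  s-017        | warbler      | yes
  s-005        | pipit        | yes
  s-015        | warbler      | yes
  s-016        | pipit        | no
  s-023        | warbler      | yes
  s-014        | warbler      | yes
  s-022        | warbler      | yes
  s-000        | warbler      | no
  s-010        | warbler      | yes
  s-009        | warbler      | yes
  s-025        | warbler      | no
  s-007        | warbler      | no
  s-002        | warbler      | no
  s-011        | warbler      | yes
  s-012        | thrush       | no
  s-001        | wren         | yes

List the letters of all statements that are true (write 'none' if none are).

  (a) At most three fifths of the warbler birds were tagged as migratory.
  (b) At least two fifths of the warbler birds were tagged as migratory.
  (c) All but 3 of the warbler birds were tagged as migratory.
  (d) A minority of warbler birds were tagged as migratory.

|A| = 20, |A ∩ B| = 15, |A ∖ B| = 5.
(a) |A ∩ B| / |A| ≤ 3/5: fails.
(b) |A ∩ B| / |A| ≥ 2/5: holds.
(c) |A ∖ B| = 3: fails.
(d) |A ∩ B| < |A ∖ B|: fails.

(b)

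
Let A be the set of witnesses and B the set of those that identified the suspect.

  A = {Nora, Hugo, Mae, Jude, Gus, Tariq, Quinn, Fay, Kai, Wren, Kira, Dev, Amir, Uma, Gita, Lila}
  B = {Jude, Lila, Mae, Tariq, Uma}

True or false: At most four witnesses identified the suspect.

False

'At most four witnesses identified the suspect' holds iff |A ∩ B| ≤ 4.
|A| = 16, |A ∩ B| = 5, |A ∖ B| = 11.
|A ∩ B| = 5, so the statement is false.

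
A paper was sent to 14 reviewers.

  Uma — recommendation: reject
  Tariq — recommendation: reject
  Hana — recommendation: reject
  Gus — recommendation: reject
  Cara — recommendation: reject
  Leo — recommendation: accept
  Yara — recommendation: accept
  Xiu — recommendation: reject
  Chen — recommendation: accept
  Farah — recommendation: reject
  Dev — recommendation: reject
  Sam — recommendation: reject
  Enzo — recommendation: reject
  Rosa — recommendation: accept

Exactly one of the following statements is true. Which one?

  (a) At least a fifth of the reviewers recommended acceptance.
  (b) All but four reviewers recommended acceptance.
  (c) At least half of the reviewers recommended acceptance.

(a)

|A| = 14, |A ∩ B| = 4, |A ∖ B| = 10.
(a) requires |A ∩ B| / |A| ≥ 1/5: true.
(b) requires |A ∖ B| = 4: false.
(c) requires |A ∩ B| ≥ |A ∖ B|: false.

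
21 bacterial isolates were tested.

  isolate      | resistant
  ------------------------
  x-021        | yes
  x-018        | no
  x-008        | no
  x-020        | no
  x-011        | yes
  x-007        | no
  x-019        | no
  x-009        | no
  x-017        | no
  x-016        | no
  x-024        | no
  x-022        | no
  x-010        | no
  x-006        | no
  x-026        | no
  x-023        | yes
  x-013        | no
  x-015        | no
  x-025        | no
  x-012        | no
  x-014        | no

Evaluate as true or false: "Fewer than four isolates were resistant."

'Fewer than four isolates were resistant' holds iff |A ∩ B| < 4.
|A| = 21, |A ∩ B| = 3, |A ∖ B| = 18.
|A ∩ B| = 3, so the statement is true.

True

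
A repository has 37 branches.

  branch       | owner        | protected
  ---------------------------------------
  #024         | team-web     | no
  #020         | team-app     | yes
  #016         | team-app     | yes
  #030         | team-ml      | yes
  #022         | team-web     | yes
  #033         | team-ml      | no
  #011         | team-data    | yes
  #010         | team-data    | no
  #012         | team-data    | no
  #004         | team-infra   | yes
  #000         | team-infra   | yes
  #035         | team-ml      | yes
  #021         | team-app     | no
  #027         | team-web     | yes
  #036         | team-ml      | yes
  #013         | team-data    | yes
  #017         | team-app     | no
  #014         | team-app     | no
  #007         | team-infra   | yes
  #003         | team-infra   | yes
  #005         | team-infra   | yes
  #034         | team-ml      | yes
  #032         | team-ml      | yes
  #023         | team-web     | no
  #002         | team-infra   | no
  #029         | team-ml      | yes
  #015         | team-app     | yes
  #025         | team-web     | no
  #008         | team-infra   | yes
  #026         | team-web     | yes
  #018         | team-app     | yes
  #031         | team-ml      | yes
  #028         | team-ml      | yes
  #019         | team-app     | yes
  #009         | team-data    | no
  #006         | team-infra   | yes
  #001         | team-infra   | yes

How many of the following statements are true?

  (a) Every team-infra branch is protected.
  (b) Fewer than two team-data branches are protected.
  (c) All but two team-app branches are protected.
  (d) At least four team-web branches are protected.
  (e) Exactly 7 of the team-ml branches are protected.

(a) team-infra: |A| = 9, |A ∩ B| = 8; needs A ⊆ B, i.e. every element of A is in B (|A ∖ B| = 0) — false.
(b) team-data: |A| = 5, |A ∩ B| = 2; needs |A ∩ B| < 2 — false.
(c) team-app: |A| = 8, |A ∩ B| = 5; needs |A ∖ B| = 2 — false.
(d) team-web: |A| = 6, |A ∩ B| = 3; needs |A ∩ B| ≥ 4 — false.
(e) team-ml: |A| = 9, |A ∩ B| = 8; needs |A ∩ B| = 7 — false.

0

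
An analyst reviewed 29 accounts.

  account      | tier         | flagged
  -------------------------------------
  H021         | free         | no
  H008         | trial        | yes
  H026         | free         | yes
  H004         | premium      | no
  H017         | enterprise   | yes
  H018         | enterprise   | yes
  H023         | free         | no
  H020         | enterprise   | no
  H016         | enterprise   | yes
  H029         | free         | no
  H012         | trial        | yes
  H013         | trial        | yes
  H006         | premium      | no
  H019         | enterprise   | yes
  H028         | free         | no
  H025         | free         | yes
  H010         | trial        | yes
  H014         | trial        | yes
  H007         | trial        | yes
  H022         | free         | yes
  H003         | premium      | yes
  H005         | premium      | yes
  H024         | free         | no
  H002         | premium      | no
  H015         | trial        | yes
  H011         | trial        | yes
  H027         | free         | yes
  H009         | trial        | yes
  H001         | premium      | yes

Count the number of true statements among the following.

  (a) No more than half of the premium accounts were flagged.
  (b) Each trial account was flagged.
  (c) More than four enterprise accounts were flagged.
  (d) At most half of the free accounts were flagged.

3

(a) premium: |A| = 6, |A ∩ B| = 3; needs |A ∩ B| ≤ |A ∖ B| — true.
(b) trial: |A| = 9, |A ∩ B| = 9; needs A ⊆ B, i.e. every element of A is in B (|A ∖ B| = 0) — true.
(c) enterprise: |A| = 5, |A ∩ B| = 4; needs |A ∩ B| > 4 — false.
(d) free: |A| = 9, |A ∩ B| = 4; needs |A ∩ B| ≤ |A ∖ B| — true.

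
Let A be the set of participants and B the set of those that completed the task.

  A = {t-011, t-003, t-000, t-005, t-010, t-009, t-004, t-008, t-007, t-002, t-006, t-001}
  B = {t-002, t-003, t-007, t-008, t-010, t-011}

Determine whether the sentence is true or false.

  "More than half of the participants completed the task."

The determiner here denotes the relation: |A ∩ B| > |A ∖ B|.
A (the restrictor) = {t-011, t-003, t-000, t-005, t-010, t-009, t-004, t-008, t-007, t-002, t-006, t-001}, |A| = 12.
A ∩ B = {t-011, t-003, t-010, t-008, t-007, t-002}, so |A ∩ B| = 6.
A ∖ B = {t-000, t-005, t-009, t-004, t-006, t-001}, so |A ∖ B| = 6.
6 = 6, so the statement is false.

False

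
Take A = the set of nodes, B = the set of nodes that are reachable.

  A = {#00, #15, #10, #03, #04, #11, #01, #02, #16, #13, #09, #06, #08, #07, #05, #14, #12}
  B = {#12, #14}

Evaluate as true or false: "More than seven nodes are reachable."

'More than seven nodes are reachable' holds iff |A ∩ B| > 7.
|A| = 17, |A ∩ B| = 2, |A ∖ B| = 15.
|A ∩ B| = 2, so the statement is false.

False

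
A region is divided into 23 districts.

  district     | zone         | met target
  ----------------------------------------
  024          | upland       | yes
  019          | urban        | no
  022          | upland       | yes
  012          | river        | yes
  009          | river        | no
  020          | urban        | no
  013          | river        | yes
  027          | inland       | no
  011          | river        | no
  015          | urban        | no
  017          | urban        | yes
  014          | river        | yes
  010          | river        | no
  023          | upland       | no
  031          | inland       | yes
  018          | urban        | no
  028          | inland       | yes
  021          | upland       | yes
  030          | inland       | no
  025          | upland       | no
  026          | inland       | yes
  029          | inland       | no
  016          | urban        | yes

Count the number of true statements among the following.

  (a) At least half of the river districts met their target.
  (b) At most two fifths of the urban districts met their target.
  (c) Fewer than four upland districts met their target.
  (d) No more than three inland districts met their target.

4

(a) river: |A| = 6, |A ∩ B| = 3; needs |A ∩ B| ≥ |A ∖ B| — true.
(b) urban: |A| = 6, |A ∩ B| = 2; needs |A ∩ B| / |A| ≤ 2/5 — true.
(c) upland: |A| = 5, |A ∩ B| = 3; needs |A ∩ B| < 4 — true.
(d) inland: |A| = 6, |A ∩ B| = 3; needs |A ∩ B| ≤ 3 — true.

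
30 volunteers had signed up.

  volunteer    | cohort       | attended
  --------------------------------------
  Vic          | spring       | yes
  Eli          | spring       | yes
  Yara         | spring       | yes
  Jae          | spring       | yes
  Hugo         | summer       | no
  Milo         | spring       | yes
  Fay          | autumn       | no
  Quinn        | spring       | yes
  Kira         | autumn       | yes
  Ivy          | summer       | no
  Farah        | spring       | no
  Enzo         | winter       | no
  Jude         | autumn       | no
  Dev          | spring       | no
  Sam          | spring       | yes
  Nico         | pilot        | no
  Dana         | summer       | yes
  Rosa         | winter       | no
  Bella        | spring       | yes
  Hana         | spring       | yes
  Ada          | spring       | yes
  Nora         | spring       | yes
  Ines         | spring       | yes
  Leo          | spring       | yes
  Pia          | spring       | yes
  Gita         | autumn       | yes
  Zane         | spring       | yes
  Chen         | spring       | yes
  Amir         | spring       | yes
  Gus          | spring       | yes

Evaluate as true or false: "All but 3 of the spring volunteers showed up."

False

Truth condition: |A ∖ B| = 3.
|A| = 20, |A ∩ B| = 18, |A ∖ B| = 2.
|A ∖ B| = 2, so the statement is false.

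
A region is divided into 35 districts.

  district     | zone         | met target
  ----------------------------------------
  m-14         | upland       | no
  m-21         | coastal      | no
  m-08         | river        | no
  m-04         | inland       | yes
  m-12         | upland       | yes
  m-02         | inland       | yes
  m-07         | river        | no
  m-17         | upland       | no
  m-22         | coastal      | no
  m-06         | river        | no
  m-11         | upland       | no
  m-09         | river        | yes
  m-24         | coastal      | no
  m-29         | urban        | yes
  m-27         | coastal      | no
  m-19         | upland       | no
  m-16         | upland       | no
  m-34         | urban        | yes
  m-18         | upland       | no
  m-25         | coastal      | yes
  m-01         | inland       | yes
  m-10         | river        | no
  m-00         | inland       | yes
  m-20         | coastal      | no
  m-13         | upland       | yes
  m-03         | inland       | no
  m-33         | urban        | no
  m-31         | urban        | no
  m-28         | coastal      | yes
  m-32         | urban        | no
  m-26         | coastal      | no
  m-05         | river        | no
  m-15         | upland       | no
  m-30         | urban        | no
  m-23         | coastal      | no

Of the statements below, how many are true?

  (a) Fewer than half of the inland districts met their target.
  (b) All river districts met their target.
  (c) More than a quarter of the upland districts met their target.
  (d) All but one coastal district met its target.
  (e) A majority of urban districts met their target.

0

(a) inland: |A| = 5, |A ∩ B| = 4; needs |A ∩ B| < |A ∖ B| — false.
(b) river: |A| = 6, |A ∩ B| = 1; needs A ⊆ B, i.e. every element of A is in B (|A ∖ B| = 0) — false.
(c) upland: |A| = 9, |A ∩ B| = 2; needs |A ∩ B| / |A| > 1/4 — false.
(d) coastal: |A| = 9, |A ∩ B| = 2; needs |A ∖ B| = 1 — false.
(e) urban: |A| = 6, |A ∩ B| = 2; needs |A ∩ B| > |A ∖ B| — false.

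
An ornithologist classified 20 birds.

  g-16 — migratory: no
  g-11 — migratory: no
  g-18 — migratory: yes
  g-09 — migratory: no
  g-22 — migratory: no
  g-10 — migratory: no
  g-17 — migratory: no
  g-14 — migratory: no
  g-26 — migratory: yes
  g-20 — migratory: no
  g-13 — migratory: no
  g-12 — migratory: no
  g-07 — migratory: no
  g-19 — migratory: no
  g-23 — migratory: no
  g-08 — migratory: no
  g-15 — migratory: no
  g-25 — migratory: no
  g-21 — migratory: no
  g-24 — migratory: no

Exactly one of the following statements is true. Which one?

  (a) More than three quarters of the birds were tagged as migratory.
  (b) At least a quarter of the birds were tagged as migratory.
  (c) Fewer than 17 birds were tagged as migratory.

(c)

|A| = 20, |A ∩ B| = 2, |A ∖ B| = 18.
(a) requires |A ∩ B| / |A| > 3/4: false.
(b) requires |A ∩ B| / |A| ≥ 1/4: false.
(c) requires |A ∩ B| < 17: true.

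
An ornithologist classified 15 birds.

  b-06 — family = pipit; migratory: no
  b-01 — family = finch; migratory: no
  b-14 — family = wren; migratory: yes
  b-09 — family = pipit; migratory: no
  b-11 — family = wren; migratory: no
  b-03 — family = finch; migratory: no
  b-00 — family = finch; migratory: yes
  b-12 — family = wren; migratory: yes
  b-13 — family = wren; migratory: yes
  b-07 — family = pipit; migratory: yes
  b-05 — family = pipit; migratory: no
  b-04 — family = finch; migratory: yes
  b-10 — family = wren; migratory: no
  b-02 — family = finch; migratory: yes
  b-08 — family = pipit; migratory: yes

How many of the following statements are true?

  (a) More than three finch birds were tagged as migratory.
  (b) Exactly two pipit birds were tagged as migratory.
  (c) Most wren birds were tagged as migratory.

2

(a) finch: |A| = 5, |A ∩ B| = 3; needs |A ∩ B| > 3 — false.
(b) pipit: |A| = 5, |A ∩ B| = 2; needs |A ∩ B| = 2 — true.
(c) wren: |A| = 5, |A ∩ B| = 3; needs |A ∩ B| > |A ∖ B| — true.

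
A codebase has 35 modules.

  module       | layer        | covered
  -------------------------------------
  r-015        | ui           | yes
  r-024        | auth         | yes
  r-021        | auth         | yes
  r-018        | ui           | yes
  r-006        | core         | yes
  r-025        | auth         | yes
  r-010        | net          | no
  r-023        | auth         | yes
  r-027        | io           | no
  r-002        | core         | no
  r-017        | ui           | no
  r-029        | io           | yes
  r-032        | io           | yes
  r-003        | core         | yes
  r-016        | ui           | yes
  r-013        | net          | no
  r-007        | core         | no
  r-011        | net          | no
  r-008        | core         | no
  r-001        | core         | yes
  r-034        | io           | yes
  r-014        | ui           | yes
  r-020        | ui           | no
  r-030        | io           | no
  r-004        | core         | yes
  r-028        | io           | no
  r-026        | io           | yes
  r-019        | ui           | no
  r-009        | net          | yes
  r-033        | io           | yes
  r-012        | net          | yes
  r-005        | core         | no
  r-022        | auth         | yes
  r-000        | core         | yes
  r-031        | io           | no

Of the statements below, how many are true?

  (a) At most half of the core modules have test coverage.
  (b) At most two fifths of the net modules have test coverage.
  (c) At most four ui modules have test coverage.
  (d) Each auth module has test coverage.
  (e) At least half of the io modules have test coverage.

4

(a) core: |A| = 9, |A ∩ B| = 5; needs |A ∩ B| ≤ |A ∖ B| — false.
(b) net: |A| = 5, |A ∩ B| = 2; needs |A ∩ B| / |A| ≤ 2/5 — true.
(c) ui: |A| = 7, |A ∩ B| = 4; needs |A ∩ B| ≤ 4 — true.
(d) auth: |A| = 5, |A ∩ B| = 5; needs A ⊆ B, i.e. every element of A is in B (|A ∖ B| = 0) — true.
(e) io: |A| = 9, |A ∩ B| = 5; needs |A ∩ B| ≥ |A ∖ B| — true.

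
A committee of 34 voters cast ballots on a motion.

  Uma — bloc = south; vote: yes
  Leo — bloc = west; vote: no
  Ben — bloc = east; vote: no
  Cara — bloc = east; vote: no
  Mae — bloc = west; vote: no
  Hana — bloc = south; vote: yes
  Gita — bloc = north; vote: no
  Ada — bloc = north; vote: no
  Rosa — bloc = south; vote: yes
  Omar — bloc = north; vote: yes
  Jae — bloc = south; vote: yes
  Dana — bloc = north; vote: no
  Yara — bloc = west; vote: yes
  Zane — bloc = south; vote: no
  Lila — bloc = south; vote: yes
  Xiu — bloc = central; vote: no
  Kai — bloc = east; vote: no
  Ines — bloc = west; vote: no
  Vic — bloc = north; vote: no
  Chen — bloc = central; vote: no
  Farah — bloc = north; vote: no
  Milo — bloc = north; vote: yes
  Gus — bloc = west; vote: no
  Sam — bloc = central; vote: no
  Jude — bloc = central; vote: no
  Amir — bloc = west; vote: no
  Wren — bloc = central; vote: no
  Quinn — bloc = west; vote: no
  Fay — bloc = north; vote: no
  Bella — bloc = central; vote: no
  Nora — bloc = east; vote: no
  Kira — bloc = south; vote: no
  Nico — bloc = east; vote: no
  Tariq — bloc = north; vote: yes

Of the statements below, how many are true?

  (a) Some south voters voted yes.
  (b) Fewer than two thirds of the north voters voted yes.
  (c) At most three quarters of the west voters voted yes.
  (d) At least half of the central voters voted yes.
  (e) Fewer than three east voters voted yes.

(a) south: |A| = 7, |A ∩ B| = 5; needs A ∩ B ≠ ∅ (|A ∩ B| ≥ 1) — true.
(b) north: |A| = 9, |A ∩ B| = 3; needs |A ∩ B| / |A| < 2/3 — true.
(c) west: |A| = 7, |A ∩ B| = 1; needs |A ∩ B| / |A| ≤ 3/4 — true.
(d) central: |A| = 6, |A ∩ B| = 0; needs |A ∩ B| ≥ |A ∖ B| — false.
(e) east: |A| = 5, |A ∩ B| = 0; needs |A ∩ B| < 3 — true.

4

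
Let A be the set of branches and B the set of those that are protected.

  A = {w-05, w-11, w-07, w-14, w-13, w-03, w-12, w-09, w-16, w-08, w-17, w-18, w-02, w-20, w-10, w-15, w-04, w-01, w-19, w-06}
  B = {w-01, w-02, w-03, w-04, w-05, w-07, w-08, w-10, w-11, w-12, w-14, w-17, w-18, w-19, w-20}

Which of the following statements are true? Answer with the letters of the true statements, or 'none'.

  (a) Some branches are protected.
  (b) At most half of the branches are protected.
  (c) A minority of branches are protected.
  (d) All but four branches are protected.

|A| = 20, |A ∩ B| = 15, |A ∖ B| = 5.
(a) A ∩ B ≠ ∅ (|A ∩ B| ≥ 1): holds.
(b) |A ∩ B| ≤ |A ∖ B|: fails.
(c) |A ∩ B| < |A ∖ B|: fails.
(d) |A ∖ B| = 4: fails.

(a)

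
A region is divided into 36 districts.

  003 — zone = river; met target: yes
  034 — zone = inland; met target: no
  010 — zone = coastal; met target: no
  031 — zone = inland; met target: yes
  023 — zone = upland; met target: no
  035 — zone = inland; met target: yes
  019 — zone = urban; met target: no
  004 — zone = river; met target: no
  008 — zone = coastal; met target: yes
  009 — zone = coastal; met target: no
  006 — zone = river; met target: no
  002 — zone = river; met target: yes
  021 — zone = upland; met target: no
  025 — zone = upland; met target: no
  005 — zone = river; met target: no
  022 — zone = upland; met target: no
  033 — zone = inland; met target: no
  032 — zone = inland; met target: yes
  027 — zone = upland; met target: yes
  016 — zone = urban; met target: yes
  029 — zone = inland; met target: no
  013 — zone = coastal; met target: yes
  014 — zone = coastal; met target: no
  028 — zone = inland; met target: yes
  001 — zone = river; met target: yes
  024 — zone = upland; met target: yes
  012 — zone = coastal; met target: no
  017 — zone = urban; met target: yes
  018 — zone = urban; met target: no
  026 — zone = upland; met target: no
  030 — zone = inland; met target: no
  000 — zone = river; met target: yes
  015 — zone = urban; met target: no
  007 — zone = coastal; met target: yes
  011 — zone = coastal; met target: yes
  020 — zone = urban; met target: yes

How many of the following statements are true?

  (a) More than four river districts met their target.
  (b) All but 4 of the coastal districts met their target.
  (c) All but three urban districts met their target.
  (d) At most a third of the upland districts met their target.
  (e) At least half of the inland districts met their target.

4

(a) river: |A| = 7, |A ∩ B| = 4; needs |A ∩ B| > 4 — false.
(b) coastal: |A| = 8, |A ∩ B| = 4; needs |A ∖ B| = 4 — true.
(c) urban: |A| = 6, |A ∩ B| = 3; needs |A ∖ B| = 3 — true.
(d) upland: |A| = 7, |A ∩ B| = 2; needs |A ∩ B| / |A| ≤ 1/3 — true.
(e) inland: |A| = 8, |A ∩ B| = 4; needs |A ∩ B| ≥ |A ∖ B| — true.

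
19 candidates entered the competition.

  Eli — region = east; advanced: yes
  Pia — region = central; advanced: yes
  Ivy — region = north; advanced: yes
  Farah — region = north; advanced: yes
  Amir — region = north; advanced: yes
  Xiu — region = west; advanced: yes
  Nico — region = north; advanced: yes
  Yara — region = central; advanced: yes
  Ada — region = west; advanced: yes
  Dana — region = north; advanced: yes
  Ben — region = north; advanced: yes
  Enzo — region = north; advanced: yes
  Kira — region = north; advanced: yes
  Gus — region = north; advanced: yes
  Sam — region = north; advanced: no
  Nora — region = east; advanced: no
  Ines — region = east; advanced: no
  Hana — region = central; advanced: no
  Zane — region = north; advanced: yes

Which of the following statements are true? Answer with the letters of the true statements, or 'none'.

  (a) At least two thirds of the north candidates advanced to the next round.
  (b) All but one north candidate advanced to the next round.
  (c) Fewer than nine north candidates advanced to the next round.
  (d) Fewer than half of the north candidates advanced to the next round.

|A| = 11, |A ∩ B| = 10, |A ∖ B| = 1.
(a) |A ∩ B| / |A| ≥ 2/3: holds.
(b) |A ∖ B| = 1: holds.
(c) |A ∩ B| < 9: fails.
(d) |A ∩ B| < |A ∖ B|: fails.

(a), (b)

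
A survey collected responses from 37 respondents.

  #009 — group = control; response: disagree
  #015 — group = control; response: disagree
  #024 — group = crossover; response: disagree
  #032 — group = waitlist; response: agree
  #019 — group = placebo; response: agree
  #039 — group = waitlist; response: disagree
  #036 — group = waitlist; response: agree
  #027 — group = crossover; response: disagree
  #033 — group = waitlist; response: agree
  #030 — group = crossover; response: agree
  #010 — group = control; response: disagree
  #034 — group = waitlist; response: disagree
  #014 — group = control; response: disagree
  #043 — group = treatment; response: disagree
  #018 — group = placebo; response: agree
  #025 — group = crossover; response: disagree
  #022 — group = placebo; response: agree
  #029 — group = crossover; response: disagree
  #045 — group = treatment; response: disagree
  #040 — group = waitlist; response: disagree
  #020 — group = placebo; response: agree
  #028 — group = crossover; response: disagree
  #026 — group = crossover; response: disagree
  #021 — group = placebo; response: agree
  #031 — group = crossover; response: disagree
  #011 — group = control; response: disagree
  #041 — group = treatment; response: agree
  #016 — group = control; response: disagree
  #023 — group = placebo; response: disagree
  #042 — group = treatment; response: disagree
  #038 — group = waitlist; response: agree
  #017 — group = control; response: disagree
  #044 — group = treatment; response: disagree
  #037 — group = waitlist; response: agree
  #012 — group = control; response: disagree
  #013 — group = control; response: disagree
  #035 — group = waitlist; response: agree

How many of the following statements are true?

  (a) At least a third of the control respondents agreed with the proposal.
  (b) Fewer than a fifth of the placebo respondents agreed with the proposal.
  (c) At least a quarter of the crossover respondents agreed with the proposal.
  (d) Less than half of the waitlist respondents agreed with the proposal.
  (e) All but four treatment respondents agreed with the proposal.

1

(a) control: |A| = 9, |A ∩ B| = 0; needs |A ∩ B| / |A| ≥ 1/3 — false.
(b) placebo: |A| = 6, |A ∩ B| = 5; needs |A ∩ B| / |A| < 1/5 — false.
(c) crossover: |A| = 8, |A ∩ B| = 1; needs |A ∩ B| / |A| ≥ 1/4 — false.
(d) waitlist: |A| = 9, |A ∩ B| = 6; needs |A ∩ B| < |A ∖ B| — false.
(e) treatment: |A| = 5, |A ∩ B| = 1; needs |A ∖ B| = 4 — true.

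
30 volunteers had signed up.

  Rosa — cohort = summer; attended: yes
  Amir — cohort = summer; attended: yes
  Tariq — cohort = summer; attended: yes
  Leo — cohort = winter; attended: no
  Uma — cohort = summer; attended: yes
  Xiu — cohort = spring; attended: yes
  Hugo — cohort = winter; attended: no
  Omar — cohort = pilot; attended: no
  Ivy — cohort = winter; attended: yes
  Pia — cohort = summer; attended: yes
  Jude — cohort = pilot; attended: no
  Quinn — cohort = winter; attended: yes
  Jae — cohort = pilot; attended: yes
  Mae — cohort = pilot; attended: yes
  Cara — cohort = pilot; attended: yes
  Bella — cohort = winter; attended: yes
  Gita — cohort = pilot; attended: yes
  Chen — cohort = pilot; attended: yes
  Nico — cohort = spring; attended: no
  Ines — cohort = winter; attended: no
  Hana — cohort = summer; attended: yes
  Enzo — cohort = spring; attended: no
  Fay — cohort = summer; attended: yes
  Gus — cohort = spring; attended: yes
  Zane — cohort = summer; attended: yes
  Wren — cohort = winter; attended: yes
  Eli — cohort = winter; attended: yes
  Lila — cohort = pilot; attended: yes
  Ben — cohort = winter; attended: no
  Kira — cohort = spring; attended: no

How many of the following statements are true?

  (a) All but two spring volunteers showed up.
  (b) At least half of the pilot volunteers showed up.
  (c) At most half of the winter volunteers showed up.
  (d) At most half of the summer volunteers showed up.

1

(a) spring: |A| = 5, |A ∩ B| = 2; needs |A ∖ B| = 2 — false.
(b) pilot: |A| = 8, |A ∩ B| = 6; needs |A ∩ B| ≥ |A ∖ B| — true.
(c) winter: |A| = 9, |A ∩ B| = 5; needs |A ∩ B| ≤ |A ∖ B| — false.
(d) summer: |A| = 8, |A ∩ B| = 8; needs |A ∩ B| ≤ |A ∖ B| — false.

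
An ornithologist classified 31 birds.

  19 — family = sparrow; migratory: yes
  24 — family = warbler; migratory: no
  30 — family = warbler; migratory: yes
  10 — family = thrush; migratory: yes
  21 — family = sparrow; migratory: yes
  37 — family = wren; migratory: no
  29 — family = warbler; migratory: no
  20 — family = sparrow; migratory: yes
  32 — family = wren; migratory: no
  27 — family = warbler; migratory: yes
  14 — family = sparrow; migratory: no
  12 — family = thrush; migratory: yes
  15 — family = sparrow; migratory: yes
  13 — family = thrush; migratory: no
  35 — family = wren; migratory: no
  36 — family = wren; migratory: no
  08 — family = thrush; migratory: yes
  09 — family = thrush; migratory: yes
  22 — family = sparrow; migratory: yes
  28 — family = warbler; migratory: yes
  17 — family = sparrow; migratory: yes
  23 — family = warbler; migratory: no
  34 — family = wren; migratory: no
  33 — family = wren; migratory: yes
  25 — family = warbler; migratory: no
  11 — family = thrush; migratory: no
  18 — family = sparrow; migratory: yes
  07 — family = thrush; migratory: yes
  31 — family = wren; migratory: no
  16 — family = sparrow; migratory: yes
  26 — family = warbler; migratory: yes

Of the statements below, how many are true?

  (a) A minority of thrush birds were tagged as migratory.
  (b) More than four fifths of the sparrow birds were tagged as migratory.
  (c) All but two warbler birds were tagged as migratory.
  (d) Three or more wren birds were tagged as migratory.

1

(a) thrush: |A| = 7, |A ∩ B| = 5; needs |A ∩ B| < |A ∖ B| — false.
(b) sparrow: |A| = 9, |A ∩ B| = 8; needs |A ∩ B| / |A| > 4/5 — true.
(c) warbler: |A| = 8, |A ∩ B| = 4; needs |A ∖ B| = 2 — false.
(d) wren: |A| = 7, |A ∩ B| = 1; needs |A ∩ B| ≥ 3 — false.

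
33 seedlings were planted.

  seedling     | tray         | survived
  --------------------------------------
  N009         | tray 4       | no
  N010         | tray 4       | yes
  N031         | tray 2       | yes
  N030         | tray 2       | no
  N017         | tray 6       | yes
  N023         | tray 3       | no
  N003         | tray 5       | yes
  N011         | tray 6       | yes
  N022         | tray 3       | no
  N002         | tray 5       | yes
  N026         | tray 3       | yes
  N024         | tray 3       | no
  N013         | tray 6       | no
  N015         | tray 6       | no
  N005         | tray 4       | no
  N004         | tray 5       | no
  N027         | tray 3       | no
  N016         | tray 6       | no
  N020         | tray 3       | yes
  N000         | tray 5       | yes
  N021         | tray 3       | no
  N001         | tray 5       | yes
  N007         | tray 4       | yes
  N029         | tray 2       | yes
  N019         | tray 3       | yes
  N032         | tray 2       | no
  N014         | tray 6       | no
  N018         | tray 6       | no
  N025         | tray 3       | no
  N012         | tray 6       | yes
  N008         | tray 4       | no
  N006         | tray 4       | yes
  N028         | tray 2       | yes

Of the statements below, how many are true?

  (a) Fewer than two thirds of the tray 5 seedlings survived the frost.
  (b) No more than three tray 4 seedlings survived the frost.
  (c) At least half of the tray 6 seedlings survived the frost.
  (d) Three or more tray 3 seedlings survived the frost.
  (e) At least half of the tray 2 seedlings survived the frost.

(a) tray 5: |A| = 5, |A ∩ B| = 4; needs |A ∩ B| / |A| < 2/3 — false.
(b) tray 4: |A| = 6, |A ∩ B| = 3; needs |A ∩ B| ≤ 3 — true.
(c) tray 6: |A| = 8, |A ∩ B| = 3; needs |A ∩ B| ≥ |A ∖ B| — false.
(d) tray 3: |A| = 9, |A ∩ B| = 3; needs |A ∩ B| ≥ 3 — true.
(e) tray 2: |A| = 5, |A ∩ B| = 3; needs |A ∩ B| ≥ |A ∖ B| — true.

3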